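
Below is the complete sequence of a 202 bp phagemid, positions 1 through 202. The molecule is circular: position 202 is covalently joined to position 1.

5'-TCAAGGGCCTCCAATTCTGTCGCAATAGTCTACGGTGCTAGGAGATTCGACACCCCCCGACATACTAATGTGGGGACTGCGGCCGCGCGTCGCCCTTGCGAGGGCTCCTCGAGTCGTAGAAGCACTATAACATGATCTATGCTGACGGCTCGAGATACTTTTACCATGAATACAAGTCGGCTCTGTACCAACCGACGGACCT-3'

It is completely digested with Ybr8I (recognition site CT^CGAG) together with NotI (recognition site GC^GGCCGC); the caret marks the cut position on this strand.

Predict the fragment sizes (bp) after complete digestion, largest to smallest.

132, 41, 29 bp

Ybr8I sites (CTCGAG) start at positions 108, 149.
Ybr8I cuts after base 2 of each site, so after positions 109, 150.
The NotI site (GCGGCCGC) starts at position 79.
NotI cuts after base 2 of each site, so after position 80.
Combined cut positions: 80, 109, 150.
Circular molecule, 3 cuts → 3 fragments:
  81–109 → 29 bp
  110–150 → 41 bp
  151–202 then 1–80 → 52 + 80 = 132 bp
Sorted largest to smallest: 132, 41, 29 bp.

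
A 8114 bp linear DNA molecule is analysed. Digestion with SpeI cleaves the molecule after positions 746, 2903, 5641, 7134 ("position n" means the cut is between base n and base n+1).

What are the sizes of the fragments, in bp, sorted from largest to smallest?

2738, 2157, 1493, 980, 746 bp

Linear molecule, 4 cuts → 5 fragments:
  746 − 0 = 746 bp
  2903 − 746 = 2157 bp
  5641 − 2903 = 2738 bp
  7134 − 5641 = 1493 bp
  8114 − 7134 = 980 bp
Sorted largest to smallest: 2738, 2157, 1493, 980, 746 bp.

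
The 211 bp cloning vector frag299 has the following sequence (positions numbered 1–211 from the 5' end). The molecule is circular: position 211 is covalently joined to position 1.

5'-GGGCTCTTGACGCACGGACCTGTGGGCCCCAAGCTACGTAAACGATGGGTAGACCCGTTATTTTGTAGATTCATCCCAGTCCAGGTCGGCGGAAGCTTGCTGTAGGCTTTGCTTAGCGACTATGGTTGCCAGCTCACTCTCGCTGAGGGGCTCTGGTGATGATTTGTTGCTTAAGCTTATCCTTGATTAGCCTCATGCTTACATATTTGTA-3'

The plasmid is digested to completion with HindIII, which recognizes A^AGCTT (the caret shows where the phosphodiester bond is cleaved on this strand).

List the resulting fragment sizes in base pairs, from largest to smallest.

131, 80 bp

HindIII sites (AAGCTT) start at positions 93, 173.
HindIII cuts after the first base of each site, so after positions 93, 173.
Circular molecule, 2 cuts → 2 fragments:
  94–173 → 80 bp
  174–211 then 1–93 → 38 + 93 = 131 bp
Sorted largest to smallest: 131, 80 bp.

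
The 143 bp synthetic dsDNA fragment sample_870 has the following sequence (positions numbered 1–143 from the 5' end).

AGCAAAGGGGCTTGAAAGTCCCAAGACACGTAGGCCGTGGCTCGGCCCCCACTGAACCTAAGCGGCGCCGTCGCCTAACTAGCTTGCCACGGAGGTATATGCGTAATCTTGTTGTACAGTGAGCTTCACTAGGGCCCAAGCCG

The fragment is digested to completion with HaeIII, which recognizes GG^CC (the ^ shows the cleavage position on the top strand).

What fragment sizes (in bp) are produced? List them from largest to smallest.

HaeIII sites (GGCC) start at positions 33, 44, 133.
HaeIII cuts after base 2 of each site, so after positions 34, 45, 134.
Linear molecule, 3 cuts → 4 fragments:
  1–34 → 34 bp
  35–45 → 11 bp
  46–134 → 89 bp
  135–143 → 9 bp
Sorted largest to smallest: 89, 34, 11, 9 bp.

89, 34, 11, 9 bp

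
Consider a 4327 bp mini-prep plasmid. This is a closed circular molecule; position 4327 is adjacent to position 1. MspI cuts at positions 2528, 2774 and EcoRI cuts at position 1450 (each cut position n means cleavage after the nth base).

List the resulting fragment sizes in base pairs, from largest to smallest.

Combined cut positions (sorted): 1450, 2528, 2774.
Circular molecule, 3 cuts → 3 fragments:
  2528 − 1450 = 1078 bp
  2774 − 2528 = 246 bp
  wrap: 4327 − 2774 + 1450 = 3003 bp
Sorted largest to smallest: 3003, 1078, 246 bp.

3003, 1078, 246 bp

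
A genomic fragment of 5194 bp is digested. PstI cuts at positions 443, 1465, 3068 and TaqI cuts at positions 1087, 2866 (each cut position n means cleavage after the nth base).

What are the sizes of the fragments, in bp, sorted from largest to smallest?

2126, 1401, 644, 443, 378, 202 bp

Combined cut positions (sorted): 443, 1087, 1465, 2866, 3068.
Linear molecule, 5 cuts → 6 fragments:
  443 − 0 = 443 bp
  1087 − 443 = 644 bp
  1465 − 1087 = 378 bp
  2866 − 1465 = 1401 bp
  3068 − 2866 = 202 bp
  5194 − 3068 = 2126 bp
Sorted largest to smallest: 2126, 1401, 644, 443, 378, 202 bp.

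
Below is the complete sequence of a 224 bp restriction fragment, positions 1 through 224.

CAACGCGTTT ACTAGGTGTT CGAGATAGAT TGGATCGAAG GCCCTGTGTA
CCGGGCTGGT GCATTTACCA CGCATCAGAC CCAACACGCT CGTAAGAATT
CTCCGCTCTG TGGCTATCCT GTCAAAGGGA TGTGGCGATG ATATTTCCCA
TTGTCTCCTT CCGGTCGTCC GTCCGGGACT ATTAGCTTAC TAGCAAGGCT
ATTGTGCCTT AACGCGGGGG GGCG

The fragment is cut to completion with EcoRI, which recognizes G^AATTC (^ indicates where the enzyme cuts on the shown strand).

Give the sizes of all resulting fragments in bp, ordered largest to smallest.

128, 96 bp

The EcoRI site (GAATTC) starts at position 96.
EcoRI cuts after the first base of each site, so after position 96.
Linear molecule, 1 cut → 2 fragments:
  1–96 → 96 bp
  97–224 → 128 bp
Sorted largest to smallest: 128, 96 bp.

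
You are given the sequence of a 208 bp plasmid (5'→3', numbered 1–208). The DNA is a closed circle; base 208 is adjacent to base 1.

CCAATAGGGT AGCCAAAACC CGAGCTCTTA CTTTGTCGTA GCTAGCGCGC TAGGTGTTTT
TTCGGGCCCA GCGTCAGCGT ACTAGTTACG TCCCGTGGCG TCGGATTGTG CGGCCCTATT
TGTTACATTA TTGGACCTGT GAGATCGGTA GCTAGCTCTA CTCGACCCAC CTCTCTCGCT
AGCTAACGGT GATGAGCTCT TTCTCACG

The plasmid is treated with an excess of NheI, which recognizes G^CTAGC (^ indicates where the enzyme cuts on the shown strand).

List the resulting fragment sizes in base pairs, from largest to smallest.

NheI sites (GCTAGC) start at positions 41, 151, 178.
NheI cuts after the first base of each site, so after positions 41, 151, 178.
Circular molecule, 3 cuts → 3 fragments:
  42–151 → 110 bp
  152–178 → 27 bp
  179–208 then 1–41 → 30 + 41 = 71 bp
Sorted largest to smallest: 110, 71, 27 bp.

110, 71, 27 bp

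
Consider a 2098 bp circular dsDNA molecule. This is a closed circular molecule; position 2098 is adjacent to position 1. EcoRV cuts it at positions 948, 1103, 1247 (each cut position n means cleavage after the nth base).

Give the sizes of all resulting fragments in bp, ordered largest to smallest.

Circular molecule, 3 cuts → 3 fragments:
  1103 − 948 = 155 bp
  1247 − 1103 = 144 bp
  wrap: 2098 − 1247 + 948 = 1799 bp
Sorted largest to smallest: 1799, 155, 144 bp.

1799, 155, 144 bp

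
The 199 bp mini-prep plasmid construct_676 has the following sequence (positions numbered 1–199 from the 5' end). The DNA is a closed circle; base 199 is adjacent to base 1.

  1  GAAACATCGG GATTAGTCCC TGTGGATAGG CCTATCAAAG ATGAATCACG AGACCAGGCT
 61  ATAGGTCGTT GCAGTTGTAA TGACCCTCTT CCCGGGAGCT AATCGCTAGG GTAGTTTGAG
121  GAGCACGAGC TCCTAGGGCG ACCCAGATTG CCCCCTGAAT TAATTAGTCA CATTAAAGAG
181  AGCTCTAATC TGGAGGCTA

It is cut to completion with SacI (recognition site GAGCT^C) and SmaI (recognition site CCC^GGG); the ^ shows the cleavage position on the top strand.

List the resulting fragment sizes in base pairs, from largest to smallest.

SacI sites (GAGCTC) start at positions 127, 180.
SacI cuts after base 5 of each site (before the last base), so after positions 131, 184.
The SmaI site (CCCGGG) starts at position 91.
SmaI cuts after base 3 of each site, so after position 93.
Combined cut positions: 93, 131, 184.
Circular molecule, 3 cuts → 3 fragments:
  94–131 → 38 bp
  132–184 → 53 bp
  185–199 then 1–93 → 15 + 93 = 108 bp
Sorted largest to smallest: 108, 53, 38 bp.

108, 53, 38 bp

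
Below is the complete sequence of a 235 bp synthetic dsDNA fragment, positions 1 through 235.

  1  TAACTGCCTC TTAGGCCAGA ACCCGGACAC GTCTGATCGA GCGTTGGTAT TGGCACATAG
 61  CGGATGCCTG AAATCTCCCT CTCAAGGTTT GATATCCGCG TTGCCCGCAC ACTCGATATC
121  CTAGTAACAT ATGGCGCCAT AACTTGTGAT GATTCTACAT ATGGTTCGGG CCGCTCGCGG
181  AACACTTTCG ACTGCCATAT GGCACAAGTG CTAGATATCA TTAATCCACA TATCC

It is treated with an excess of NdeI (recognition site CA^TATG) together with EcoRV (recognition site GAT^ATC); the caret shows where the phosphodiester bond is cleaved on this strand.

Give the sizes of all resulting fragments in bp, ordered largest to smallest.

93, 38, 30, 24, 19, 19, 12 bp

NdeI sites (CATATG) start at positions 128, 158, 196.
NdeI cuts after base 2 of each site, so after positions 129, 159, 197.
EcoRV sites (GATATC) start at positions 91, 115, 214.
EcoRV cuts after base 3 of each site, so after positions 93, 117, 216.
Combined cut positions: 93, 117, 129, 159, 197, 216.
Linear molecule, 6 cuts → 7 fragments:
  1–93 → 93 bp
  94–117 → 24 bp
  118–129 → 12 bp
  130–159 → 30 bp
  160–197 → 38 bp
  198–216 → 19 bp
  217–235 → 19 bp
Sorted largest to smallest: 93, 38, 30, 24, 19, 19, 12 bp.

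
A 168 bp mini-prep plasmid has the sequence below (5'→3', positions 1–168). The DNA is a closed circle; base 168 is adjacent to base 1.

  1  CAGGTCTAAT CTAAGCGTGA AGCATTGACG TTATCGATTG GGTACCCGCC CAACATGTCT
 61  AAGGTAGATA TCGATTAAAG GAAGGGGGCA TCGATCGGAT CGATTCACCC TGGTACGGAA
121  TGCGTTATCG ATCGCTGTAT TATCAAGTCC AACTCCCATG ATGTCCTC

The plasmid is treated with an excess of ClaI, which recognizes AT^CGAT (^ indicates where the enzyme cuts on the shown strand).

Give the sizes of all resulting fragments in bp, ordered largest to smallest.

74, 37, 28, 20, 9 bp

ClaI sites (ATCGAT) start at positions 33, 70, 90, 99, 127.
ClaI cuts after base 2 of each site, so after positions 34, 71, 91, 100, 128.
Circular molecule, 5 cuts → 5 fragments:
  35–71 → 37 bp
  72–91 → 20 bp
  92–100 → 9 bp
  101–128 → 28 bp
  129–168 then 1–34 → 40 + 34 = 74 bp
Sorted largest to smallest: 74, 37, 28, 20, 9 bp.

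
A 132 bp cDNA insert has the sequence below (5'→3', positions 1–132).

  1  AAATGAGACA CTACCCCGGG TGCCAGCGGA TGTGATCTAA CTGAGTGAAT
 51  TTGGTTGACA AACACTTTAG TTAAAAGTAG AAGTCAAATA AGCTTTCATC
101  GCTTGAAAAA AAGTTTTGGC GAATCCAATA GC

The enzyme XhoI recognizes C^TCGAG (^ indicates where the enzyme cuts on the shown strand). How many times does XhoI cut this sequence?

0

No occurrence of CTCGAG is present in the sequence.
XhoI does not cut: 0 sites.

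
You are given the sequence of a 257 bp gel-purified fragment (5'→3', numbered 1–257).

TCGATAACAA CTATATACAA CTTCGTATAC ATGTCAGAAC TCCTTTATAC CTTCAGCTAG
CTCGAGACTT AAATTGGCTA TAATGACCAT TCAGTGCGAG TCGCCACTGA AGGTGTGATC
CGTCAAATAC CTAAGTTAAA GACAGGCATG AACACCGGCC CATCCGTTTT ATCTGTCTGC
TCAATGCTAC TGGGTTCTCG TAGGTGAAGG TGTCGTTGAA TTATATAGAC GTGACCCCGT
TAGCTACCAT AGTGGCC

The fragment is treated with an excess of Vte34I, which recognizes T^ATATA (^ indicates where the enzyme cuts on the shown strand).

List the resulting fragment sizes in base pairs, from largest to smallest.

210, 35, 12 bp

Vte34I sites (TATATA) start at positions 12, 222.
Vte34I cuts after the first base of each site, so after positions 12, 222.
Linear molecule, 2 cuts → 3 fragments:
  1–12 → 12 bp
  13–222 → 210 bp
  223–257 → 35 bp
Sorted largest to smallest: 210, 35, 12 bp.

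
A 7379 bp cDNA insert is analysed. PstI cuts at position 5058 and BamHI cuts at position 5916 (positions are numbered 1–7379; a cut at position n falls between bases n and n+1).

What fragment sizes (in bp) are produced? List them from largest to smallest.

5058, 1463, 858 bp

Combined cut positions (sorted): 5058, 5916.
Linear molecule, 2 cuts → 3 fragments:
  5058 − 0 = 5058 bp
  5916 − 5058 = 858 bp
  7379 − 5916 = 1463 bp
Sorted largest to smallest: 5058, 1463, 858 bp.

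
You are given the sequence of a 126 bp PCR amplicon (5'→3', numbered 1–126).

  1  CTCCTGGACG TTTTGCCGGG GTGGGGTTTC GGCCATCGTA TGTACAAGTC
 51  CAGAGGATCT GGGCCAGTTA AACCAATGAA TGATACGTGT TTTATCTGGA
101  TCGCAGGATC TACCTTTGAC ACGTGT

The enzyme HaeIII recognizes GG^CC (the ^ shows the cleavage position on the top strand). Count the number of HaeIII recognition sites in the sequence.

2

GGCC occurs starting at positions 31, 62.
HaeIII cuts at 2 sites.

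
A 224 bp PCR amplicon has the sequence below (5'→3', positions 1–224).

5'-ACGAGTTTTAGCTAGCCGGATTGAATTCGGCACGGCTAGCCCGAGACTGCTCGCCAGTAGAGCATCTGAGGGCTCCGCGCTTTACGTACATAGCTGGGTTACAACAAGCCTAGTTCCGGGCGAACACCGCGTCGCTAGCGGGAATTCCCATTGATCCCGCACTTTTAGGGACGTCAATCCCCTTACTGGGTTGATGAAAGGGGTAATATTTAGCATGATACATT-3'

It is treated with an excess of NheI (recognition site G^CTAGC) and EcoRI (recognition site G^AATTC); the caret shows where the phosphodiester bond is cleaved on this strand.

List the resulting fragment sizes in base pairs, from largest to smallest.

99, 82, 12, 12, 11, 8 bp

NheI sites (GCTAGC) start at positions 11, 35, 134.
NheI cuts after the first base of each site, so after positions 11, 35, 134.
EcoRI sites (GAATTC) start at positions 23, 142.
EcoRI cuts after the first base of each site, so after positions 23, 142.
Combined cut positions: 11, 23, 35, 134, 142.
Linear molecule, 5 cuts → 6 fragments:
  1–11 → 11 bp
  12–23 → 12 bp
  24–35 → 12 bp
  36–134 → 99 bp
  135–142 → 8 bp
  143–224 → 82 bp
Sorted largest to smallest: 99, 82, 12, 12, 11, 8 bp.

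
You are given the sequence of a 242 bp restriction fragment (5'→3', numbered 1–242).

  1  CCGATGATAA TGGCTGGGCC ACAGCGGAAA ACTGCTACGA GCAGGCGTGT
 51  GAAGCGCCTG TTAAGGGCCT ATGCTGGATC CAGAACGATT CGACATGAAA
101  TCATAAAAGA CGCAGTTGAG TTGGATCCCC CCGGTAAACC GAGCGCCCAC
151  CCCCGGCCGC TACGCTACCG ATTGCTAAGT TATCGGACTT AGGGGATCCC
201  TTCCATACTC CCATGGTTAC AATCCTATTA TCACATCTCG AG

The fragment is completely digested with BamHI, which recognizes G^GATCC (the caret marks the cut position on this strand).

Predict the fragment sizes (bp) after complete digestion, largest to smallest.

76, 71, 48, 47 bp

BamHI sites (GGATCC) start at positions 76, 123, 194.
BamHI cuts after the first base of each site, so after positions 76, 123, 194.
Linear molecule, 3 cuts → 4 fragments:
  1–76 → 76 bp
  77–123 → 47 bp
  124–194 → 71 bp
  195–242 → 48 bp
Sorted largest to smallest: 76, 71, 48, 47 bp.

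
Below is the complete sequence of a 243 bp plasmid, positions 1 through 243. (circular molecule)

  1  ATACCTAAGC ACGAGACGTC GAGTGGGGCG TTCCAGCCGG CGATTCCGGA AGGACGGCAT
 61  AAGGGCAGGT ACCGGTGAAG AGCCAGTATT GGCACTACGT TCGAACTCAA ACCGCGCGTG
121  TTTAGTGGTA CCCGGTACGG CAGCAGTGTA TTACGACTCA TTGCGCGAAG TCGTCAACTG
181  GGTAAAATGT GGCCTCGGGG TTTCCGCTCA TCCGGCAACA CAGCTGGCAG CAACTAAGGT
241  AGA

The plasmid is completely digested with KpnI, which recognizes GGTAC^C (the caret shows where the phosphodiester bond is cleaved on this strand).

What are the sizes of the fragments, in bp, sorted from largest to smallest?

KpnI sites (GGTACC) start at positions 68, 127.
KpnI cuts after base 5 of each site (before the last base), so after positions 72, 131.
Circular molecule, 2 cuts → 2 fragments:
  73–131 → 59 bp
  132–243 then 1–72 → 112 + 72 = 184 bp
Sorted largest to smallest: 184, 59 bp.

184, 59 bp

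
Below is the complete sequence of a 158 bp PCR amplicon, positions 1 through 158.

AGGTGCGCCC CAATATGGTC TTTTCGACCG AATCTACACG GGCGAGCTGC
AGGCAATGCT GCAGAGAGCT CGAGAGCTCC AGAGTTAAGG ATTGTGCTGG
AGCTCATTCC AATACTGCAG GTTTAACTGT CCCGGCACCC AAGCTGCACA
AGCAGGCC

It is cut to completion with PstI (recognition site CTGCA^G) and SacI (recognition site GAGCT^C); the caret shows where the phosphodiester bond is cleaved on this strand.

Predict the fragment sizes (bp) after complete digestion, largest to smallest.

51, 39, 26, 15, 12, 8, 7 bp

PstI sites (CTGCAG) start at positions 47, 59, 115.
PstI cuts after base 5 of each site (before the last base), so after positions 51, 63, 119.
SacI sites (GAGCTC) start at positions 66, 74, 100.
SacI cuts after base 5 of each site (before the last base), so after positions 70, 78, 104.
Combined cut positions: 51, 63, 70, 78, 104, 119.
Linear molecule, 6 cuts → 7 fragments:
  1–51 → 51 bp
  52–63 → 12 bp
  64–70 → 7 bp
  71–78 → 8 bp
  79–104 → 26 bp
  105–119 → 15 bp
  120–158 → 39 bp
Sorted largest to smallest: 51, 39, 26, 15, 12, 8, 7 bp.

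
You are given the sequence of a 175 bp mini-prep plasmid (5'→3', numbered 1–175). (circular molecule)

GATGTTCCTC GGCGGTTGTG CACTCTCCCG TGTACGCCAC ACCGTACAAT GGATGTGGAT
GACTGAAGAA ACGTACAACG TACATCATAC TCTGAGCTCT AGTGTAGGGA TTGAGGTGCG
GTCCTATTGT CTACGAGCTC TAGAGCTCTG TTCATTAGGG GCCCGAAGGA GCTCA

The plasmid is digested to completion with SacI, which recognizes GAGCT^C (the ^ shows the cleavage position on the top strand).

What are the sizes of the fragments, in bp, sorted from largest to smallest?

100, 41, 26, 8 bp

SacI sites (GAGCTC) start at positions 94, 135, 143, 169.
SacI cuts after base 5 of each site (before the last base), so after positions 98, 139, 147, 173.
Circular molecule, 4 cuts → 4 fragments:
  99–139 → 41 bp
  140–147 → 8 bp
  148–173 → 26 bp
  174–175 then 1–98 → 2 + 98 = 100 bp
Sorted largest to smallest: 100, 41, 26, 8 bp.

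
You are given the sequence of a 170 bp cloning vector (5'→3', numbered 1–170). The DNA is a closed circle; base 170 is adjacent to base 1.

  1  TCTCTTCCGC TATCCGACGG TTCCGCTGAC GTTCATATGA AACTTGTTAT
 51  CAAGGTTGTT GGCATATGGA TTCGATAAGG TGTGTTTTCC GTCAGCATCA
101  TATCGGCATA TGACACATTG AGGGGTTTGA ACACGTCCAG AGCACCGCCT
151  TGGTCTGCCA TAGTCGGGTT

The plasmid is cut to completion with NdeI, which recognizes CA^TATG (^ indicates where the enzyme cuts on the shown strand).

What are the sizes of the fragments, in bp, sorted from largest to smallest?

97, 44, 29 bp

NdeI sites (CATATG) start at positions 34, 63, 107.
NdeI cuts after base 2 of each site, so after positions 35, 64, 108.
Circular molecule, 3 cuts → 3 fragments:
  36–64 → 29 bp
  65–108 → 44 bp
  109–170 then 1–35 → 62 + 35 = 97 bp
Sorted largest to smallest: 97, 44, 29 bp.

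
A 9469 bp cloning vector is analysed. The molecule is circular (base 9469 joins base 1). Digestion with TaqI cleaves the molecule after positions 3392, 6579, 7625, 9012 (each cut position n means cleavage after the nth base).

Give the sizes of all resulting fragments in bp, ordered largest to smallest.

Circular molecule, 4 cuts → 4 fragments:
  6579 − 3392 = 3187 bp
  7625 − 6579 = 1046 bp
  9012 − 7625 = 1387 bp
  wrap: 9469 − 9012 + 3392 = 3849 bp
Sorted largest to smallest: 3849, 3187, 1387, 1046 bp.

3849, 3187, 1387, 1046 bp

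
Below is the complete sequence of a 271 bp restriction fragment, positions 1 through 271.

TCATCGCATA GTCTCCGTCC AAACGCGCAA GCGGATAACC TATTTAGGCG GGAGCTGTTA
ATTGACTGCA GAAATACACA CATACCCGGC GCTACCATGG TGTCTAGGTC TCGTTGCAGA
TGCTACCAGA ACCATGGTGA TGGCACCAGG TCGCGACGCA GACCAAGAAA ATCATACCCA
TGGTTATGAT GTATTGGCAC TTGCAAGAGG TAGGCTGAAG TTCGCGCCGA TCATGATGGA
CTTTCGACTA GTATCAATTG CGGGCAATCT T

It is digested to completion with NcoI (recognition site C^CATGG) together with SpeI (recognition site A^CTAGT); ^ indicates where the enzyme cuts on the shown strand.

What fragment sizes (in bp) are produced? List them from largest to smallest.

NcoI sites (CCATGG) start at positions 95, 132, 178.
NcoI cuts after the first base of each site, so after positions 95, 132, 178.
The SpeI site (ACTAGT) starts at position 247.
SpeI cuts after the first base of each site, so after position 247.
Combined cut positions: 95, 132, 178, 247.
Linear molecule, 4 cuts → 5 fragments:
  1–95 → 95 bp
  96–132 → 37 bp
  133–178 → 46 bp
  179–247 → 69 bp
  248–271 → 24 bp
Sorted largest to smallest: 95, 69, 46, 37, 24 bp.

95, 69, 46, 37, 24 bp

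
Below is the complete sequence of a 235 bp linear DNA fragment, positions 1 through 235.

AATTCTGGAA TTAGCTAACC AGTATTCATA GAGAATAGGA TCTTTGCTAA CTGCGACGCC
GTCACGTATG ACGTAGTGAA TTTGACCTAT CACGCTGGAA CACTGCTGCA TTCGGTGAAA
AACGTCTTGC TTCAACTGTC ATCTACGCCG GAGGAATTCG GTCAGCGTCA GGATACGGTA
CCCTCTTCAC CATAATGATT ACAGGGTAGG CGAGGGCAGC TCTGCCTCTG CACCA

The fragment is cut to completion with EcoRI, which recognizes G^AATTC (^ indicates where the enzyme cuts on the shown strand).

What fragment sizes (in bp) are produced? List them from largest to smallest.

The EcoRI site (GAATTC) starts at position 154.
EcoRI cuts after the first base of each site, so after position 154.
Linear molecule, 1 cut → 2 fragments:
  1–154 → 154 bp
  155–235 → 81 bp
Sorted largest to smallest: 154, 81 bp.

154, 81 bp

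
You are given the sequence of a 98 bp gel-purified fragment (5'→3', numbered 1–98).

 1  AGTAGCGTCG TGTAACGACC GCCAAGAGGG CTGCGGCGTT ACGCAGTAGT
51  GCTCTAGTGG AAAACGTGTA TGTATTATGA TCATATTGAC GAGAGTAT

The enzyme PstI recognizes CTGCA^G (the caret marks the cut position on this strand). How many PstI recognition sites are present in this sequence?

No occurrence of CTGCAG is present in the sequence.
PstI does not cut: 0 sites.

0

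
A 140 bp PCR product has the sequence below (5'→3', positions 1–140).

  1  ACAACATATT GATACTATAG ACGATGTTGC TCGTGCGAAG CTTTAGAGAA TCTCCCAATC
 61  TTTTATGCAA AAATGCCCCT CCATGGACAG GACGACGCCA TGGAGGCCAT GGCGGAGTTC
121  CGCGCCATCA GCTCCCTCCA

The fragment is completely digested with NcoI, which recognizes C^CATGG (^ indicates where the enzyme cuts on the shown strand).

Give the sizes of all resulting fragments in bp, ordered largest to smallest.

NcoI sites (CCATGG) start at positions 81, 98, 107.
NcoI cuts after the first base of each site, so after positions 81, 98, 107.
Linear molecule, 3 cuts → 4 fragments:
  1–81 → 81 bp
  82–98 → 17 bp
  99–107 → 9 bp
  108–140 → 33 bp
Sorted largest to smallest: 81, 33, 17, 9 bp.

81, 33, 17, 9 bp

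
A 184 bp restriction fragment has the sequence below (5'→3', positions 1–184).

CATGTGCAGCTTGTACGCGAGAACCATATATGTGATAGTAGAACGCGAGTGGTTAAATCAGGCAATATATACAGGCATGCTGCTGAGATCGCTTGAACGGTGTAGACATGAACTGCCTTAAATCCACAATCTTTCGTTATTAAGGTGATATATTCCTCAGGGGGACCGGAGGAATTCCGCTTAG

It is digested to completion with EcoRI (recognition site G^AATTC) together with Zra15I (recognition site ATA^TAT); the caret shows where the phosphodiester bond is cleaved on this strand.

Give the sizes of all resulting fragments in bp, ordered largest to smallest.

The EcoRI site (GAATTC) starts at position 172.
EcoRI cuts after the first base of each site, so after position 172.
Zra15I sites (ATATAT) start at positions 26, 65, 148.
Zra15I cuts after base 3 of each site, so after positions 28, 67, 150.
Combined cut positions: 28, 67, 150, 172.
Linear molecule, 4 cuts → 5 fragments:
  1–28 → 28 bp
  29–67 → 39 bp
  68–150 → 83 bp
  151–172 → 22 bp
  173–184 → 12 bp
Sorted largest to smallest: 83, 39, 28, 22, 12 bp.

83, 39, 28, 22, 12 bp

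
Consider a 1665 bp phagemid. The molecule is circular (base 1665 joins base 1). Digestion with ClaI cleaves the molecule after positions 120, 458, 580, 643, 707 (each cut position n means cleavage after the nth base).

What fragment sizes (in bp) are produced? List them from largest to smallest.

Circular molecule, 5 cuts → 5 fragments:
  458 − 120 = 338 bp
  580 − 458 = 122 bp
  643 − 580 = 63 bp
  707 − 643 = 64 bp
  wrap: 1665 − 707 + 120 = 1078 bp
Sorted largest to smallest: 1078, 338, 122, 64, 63 bp.

1078, 338, 122, 64, 63 bp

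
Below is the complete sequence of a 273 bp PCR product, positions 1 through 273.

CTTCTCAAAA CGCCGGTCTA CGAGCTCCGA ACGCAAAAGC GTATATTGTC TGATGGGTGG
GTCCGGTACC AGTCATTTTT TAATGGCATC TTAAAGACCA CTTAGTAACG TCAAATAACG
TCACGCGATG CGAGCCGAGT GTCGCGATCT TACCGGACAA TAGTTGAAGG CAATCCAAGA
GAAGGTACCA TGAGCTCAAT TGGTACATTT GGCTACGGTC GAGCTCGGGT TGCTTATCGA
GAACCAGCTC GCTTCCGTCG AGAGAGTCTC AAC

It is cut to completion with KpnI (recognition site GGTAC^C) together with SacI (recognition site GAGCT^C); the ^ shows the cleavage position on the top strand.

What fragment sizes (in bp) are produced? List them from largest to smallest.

119, 48, 43, 29, 26, 8 bp

KpnI sites (GGTACC) start at positions 65, 184.
KpnI cuts after base 5 of each site (before the last base), so after positions 69, 188.
SacI sites (GAGCTC) start at positions 22, 192, 221.
SacI cuts after base 5 of each site (before the last base), so after positions 26, 196, 225.
Combined cut positions: 26, 69, 188, 196, 225.
Linear molecule, 5 cuts → 6 fragments:
  1–26 → 26 bp
  27–69 → 43 bp
  70–188 → 119 bp
  189–196 → 8 bp
  197–225 → 29 bp
  226–273 → 48 bp
Sorted largest to smallest: 119, 48, 43, 29, 26, 8 bp.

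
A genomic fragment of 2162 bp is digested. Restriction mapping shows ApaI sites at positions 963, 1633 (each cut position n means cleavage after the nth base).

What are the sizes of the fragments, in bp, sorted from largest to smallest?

963, 670, 529 bp

Linear molecule, 2 cuts → 3 fragments:
  963 − 0 = 963 bp
  1633 − 963 = 670 bp
  2162 − 1633 = 529 bp
Sorted largest to smallest: 963, 670, 529 bp.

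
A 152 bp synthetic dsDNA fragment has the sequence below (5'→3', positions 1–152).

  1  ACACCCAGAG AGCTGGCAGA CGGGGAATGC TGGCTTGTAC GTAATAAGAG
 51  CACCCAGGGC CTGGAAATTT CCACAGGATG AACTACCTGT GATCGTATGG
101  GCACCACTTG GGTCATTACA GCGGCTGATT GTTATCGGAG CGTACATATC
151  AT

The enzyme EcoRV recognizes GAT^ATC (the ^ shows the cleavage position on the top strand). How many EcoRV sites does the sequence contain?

No occurrence of GATATC is present in the sequence.
EcoRV does not cut: 0 sites.

0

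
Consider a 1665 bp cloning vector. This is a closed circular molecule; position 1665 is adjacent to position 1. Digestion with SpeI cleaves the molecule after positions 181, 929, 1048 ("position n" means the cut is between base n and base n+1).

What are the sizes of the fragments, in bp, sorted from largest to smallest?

798, 748, 119 bp

Circular molecule, 3 cuts → 3 fragments:
  929 − 181 = 748 bp
  1048 − 929 = 119 bp
  wrap: 1665 − 1048 + 181 = 798 bp
Sorted largest to smallest: 798, 748, 119 bp.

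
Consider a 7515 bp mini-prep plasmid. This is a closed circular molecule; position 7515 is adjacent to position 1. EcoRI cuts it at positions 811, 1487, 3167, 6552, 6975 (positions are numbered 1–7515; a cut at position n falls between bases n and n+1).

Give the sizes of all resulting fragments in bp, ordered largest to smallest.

3385, 1680, 1351, 676, 423 bp

Circular molecule, 5 cuts → 5 fragments:
  1487 − 811 = 676 bp
  3167 − 1487 = 1680 bp
  6552 − 3167 = 3385 bp
  6975 − 6552 = 423 bp
  wrap: 7515 − 6975 + 811 = 1351 bp
Sorted largest to smallest: 3385, 1680, 1351, 676, 423 bp.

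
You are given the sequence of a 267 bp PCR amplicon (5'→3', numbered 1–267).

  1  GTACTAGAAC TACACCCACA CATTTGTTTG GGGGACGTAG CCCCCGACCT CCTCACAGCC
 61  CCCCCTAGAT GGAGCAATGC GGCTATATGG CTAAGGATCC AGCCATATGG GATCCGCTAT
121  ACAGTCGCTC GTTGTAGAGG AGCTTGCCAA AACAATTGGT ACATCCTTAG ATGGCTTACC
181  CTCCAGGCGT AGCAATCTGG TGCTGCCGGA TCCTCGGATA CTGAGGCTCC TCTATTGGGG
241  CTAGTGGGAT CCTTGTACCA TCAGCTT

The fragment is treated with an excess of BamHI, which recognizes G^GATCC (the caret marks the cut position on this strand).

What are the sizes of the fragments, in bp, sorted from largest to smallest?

98, 95, 39, 20, 15 bp

BamHI sites (GGATCC) start at positions 95, 110, 208, 247.
BamHI cuts after the first base of each site, so after positions 95, 110, 208, 247.
Linear molecule, 4 cuts → 5 fragments:
  1–95 → 95 bp
  96–110 → 15 bp
  111–208 → 98 bp
  209–247 → 39 bp
  248–267 → 20 bp
Sorted largest to smallest: 98, 95, 39, 20, 15 bp.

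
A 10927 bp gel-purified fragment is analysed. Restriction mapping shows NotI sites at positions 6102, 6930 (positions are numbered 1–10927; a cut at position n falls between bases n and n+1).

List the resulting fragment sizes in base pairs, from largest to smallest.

Linear molecule, 2 cuts → 3 fragments:
  6102 − 0 = 6102 bp
  6930 − 6102 = 828 bp
  10927 − 6930 = 3997 bp
Sorted largest to smallest: 6102, 3997, 828 bp.

6102, 3997, 828 bp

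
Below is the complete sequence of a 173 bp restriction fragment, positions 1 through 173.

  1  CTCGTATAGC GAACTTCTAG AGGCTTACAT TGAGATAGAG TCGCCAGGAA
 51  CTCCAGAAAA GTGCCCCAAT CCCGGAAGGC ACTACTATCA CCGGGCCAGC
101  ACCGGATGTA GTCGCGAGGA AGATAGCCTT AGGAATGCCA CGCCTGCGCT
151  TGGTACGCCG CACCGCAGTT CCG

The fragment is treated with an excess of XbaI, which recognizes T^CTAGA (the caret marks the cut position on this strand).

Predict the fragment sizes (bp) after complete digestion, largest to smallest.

157, 16 bp

The XbaI site (TCTAGA) starts at position 16.
XbaI cuts after the first base of each site, so after position 16.
Linear molecule, 1 cut → 2 fragments:
  1–16 → 16 bp
  17–173 → 157 bp
Sorted largest to smallest: 157, 16 bp.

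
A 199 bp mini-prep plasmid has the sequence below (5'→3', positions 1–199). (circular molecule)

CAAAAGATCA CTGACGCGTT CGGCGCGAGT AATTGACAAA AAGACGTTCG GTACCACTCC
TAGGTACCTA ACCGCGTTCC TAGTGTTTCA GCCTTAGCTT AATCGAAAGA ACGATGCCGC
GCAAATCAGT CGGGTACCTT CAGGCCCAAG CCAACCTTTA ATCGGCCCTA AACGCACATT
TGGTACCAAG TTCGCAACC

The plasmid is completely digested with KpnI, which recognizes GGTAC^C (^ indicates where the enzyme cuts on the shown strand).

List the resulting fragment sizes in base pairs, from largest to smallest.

KpnI sites (GGTACC) start at positions 50, 63, 133, 182.
KpnI cuts after base 5 of each site (before the last base), so after positions 54, 67, 137, 186.
Circular molecule, 4 cuts → 4 fragments:
  55–67 → 13 bp
  68–137 → 70 bp
  138–186 → 49 bp
  187–199 then 1–54 → 13 + 54 = 67 bp
Sorted largest to smallest: 70, 67, 49, 13 bp.

70, 67, 49, 13 bp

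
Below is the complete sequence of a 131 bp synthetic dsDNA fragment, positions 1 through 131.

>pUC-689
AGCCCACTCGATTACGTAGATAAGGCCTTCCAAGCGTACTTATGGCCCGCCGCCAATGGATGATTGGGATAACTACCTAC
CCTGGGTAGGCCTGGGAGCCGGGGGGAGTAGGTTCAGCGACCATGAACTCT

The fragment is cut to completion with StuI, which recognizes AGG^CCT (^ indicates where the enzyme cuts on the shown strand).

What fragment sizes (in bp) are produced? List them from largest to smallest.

StuI sites (AGGCCT) start at positions 23, 88.
StuI cuts after base 3 of each site, so after positions 25, 90.
Linear molecule, 2 cuts → 3 fragments:
  1–25 → 25 bp
  26–90 → 65 bp
  91–131 → 41 bp
Sorted largest to smallest: 65, 41, 25 bp.

65, 41, 25 bp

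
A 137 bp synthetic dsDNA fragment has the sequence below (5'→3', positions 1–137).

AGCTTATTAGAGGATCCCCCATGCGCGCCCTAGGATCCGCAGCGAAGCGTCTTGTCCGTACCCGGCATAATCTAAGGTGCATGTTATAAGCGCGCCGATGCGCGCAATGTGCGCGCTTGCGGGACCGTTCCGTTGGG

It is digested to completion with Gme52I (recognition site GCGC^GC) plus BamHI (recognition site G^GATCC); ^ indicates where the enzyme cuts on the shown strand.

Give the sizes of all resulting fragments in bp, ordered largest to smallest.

60, 23, 14, 12, 11, 10, 7 bp

Gme52I sites (GCGCGC) start at positions 23, 90, 100, 111.
Gme52I cuts after base 4 of each site, so after positions 26, 93, 103, 114.
BamHI sites (GGATCC) start at positions 12, 33.
BamHI cuts after the first base of each site, so after positions 12, 33.
Combined cut positions: 12, 26, 33, 93, 103, 114.
Linear molecule, 6 cuts → 7 fragments:
  1–12 → 12 bp
  13–26 → 14 bp
  27–33 → 7 bp
  34–93 → 60 bp
  94–103 → 10 bp
  104–114 → 11 bp
  115–137 → 23 bp
Sorted largest to smallest: 60, 23, 14, 12, 11, 10, 7 bp.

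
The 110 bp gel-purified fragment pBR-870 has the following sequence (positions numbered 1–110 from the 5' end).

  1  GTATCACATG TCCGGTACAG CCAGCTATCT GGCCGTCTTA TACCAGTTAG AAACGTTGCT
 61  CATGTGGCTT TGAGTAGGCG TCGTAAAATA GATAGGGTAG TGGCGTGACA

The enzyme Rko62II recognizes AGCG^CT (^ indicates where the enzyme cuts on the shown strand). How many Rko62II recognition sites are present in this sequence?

0

No occurrence of AGCGCT is present in the sequence.
Rko62II does not cut: 0 sites.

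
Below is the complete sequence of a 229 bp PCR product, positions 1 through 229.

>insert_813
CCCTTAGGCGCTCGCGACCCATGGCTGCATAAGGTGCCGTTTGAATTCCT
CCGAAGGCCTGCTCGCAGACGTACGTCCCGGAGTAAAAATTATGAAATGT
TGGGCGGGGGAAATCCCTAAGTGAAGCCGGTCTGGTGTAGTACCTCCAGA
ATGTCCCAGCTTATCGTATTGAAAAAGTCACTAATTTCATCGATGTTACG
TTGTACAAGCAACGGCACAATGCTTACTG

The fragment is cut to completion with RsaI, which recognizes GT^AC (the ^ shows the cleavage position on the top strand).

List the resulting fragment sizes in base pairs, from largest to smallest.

72, 69, 63, 25 bp

RsaI sites (GTAC) start at positions 71, 140, 203.
RsaI cuts after base 2 of each site, so after positions 72, 141, 204.
Linear molecule, 3 cuts → 4 fragments:
  1–72 → 72 bp
  73–141 → 69 bp
  142–204 → 63 bp
  205–229 → 25 bp
Sorted largest to smallest: 72, 69, 63, 25 bp.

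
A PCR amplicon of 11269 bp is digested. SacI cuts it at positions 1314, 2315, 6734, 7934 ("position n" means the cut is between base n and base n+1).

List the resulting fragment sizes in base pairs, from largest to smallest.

4419, 3335, 1314, 1200, 1001 bp

Linear molecule, 4 cuts → 5 fragments:
  1314 − 0 = 1314 bp
  2315 − 1314 = 1001 bp
  6734 − 2315 = 4419 bp
  7934 − 6734 = 1200 bp
  11269 − 7934 = 3335 bp
Sorted largest to smallest: 4419, 3335, 1314, 1200, 1001 bp.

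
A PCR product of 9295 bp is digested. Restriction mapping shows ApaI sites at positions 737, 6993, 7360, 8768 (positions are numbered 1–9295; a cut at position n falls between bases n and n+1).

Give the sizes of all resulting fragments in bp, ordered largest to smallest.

6256, 1408, 737, 527, 367 bp

Linear molecule, 4 cuts → 5 fragments:
  737 − 0 = 737 bp
  6993 − 737 = 6256 bp
  7360 − 6993 = 367 bp
  8768 − 7360 = 1408 bp
  9295 − 8768 = 527 bp
Sorted largest to smallest: 6256, 1408, 737, 527, 367 bp.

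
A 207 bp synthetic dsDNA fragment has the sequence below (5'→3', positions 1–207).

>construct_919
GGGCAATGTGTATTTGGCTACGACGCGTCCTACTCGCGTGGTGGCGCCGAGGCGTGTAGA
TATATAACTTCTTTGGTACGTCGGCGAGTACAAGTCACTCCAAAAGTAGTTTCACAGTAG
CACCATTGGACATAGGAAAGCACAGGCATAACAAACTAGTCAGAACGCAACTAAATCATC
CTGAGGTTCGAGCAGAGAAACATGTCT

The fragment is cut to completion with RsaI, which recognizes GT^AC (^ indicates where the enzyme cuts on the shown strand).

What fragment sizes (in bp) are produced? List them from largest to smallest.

118, 77, 12 bp

RsaI sites (GTAC) start at positions 76, 88.
RsaI cuts after base 2 of each site, so after positions 77, 89.
Linear molecule, 2 cuts → 3 fragments:
  1–77 → 77 bp
  78–89 → 12 bp
  90–207 → 118 bp
Sorted largest to smallest: 118, 77, 12 bp.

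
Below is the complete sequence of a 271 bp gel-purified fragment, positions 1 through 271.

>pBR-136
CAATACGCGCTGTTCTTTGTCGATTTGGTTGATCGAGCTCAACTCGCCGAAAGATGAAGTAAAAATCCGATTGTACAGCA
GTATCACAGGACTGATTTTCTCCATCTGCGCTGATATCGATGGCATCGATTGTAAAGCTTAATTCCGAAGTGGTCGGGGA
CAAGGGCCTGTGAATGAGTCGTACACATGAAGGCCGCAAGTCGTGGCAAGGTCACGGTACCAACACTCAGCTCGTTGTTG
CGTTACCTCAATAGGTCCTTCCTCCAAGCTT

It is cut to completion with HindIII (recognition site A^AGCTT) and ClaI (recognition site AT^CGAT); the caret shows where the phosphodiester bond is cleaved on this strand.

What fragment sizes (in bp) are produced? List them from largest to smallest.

HindIII sites (AAGCTT) start at positions 135, 266.
HindIII cuts after the first base of each site, so after positions 135, 266.
ClaI sites (ATCGAT) start at positions 116, 125.
ClaI cuts after base 2 of each site, so after positions 117, 126.
Combined cut positions: 117, 126, 135, 266.
Linear molecule, 4 cuts → 5 fragments:
  1–117 → 117 bp
  118–126 → 9 bp
  127–135 → 9 bp
  136–266 → 131 bp
  267–271 → 5 bp
Sorted largest to smallest: 131, 117, 9, 9, 5 bp.

131, 117, 9, 9, 5 bp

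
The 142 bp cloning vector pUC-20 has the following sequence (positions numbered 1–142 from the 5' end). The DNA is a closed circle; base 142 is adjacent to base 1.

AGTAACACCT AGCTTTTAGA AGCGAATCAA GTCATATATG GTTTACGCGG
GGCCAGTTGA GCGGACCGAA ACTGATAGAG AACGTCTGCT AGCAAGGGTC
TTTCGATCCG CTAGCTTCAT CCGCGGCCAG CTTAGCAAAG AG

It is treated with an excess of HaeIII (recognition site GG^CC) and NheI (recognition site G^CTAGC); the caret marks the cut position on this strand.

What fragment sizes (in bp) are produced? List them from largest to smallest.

HaeIII sites (GGCC) start at positions 51, 125.
HaeIII cuts after base 2 of each site, so after positions 52, 126.
NheI sites (GCTAGC) start at positions 88, 110.
NheI cuts after the first base of each site, so after positions 88, 110.
Combined cut positions: 52, 88, 110, 126.
Circular molecule, 4 cuts → 4 fragments:
  53–88 → 36 bp
  89–110 → 22 bp
  111–126 → 16 bp
  127–142 then 1–52 → 16 + 52 = 68 bp
Sorted largest to smallest: 68, 36, 22, 16 bp.

68, 36, 22, 16 bp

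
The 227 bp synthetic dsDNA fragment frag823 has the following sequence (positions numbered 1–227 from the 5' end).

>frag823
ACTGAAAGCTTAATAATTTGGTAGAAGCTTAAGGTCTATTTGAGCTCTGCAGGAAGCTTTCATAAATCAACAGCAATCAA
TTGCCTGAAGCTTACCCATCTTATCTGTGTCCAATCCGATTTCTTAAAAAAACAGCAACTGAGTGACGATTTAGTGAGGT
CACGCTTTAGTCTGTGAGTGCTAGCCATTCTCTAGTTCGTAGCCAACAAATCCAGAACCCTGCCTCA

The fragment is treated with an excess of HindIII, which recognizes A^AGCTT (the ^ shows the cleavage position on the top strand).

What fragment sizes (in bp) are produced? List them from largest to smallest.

HindIII sites (AAGCTT) start at positions 6, 25, 54, 88.
HindIII cuts after the first base of each site, so after positions 6, 25, 54, 88.
Linear molecule, 4 cuts → 5 fragments:
  1–6 → 6 bp
  7–25 → 19 bp
  26–54 → 29 bp
  55–88 → 34 bp
  89–227 → 139 bp
Sorted largest to smallest: 139, 34, 29, 19, 6 bp.

139, 34, 29, 19, 6 bp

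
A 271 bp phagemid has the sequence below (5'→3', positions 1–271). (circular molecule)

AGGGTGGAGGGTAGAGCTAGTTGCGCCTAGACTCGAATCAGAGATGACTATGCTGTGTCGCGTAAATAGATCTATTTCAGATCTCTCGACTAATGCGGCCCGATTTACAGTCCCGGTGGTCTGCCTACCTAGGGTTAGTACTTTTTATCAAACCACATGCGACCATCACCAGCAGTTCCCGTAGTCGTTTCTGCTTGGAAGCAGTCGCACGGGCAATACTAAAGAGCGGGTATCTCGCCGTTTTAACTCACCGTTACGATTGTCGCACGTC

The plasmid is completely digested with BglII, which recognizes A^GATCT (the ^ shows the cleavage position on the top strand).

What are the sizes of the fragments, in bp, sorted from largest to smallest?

260, 11 bp

BglII sites (AGATCT) start at positions 68, 79.
BglII cuts after the first base of each site, so after positions 68, 79.
Circular molecule, 2 cuts → 2 fragments:
  69–79 → 11 bp
  80–271 then 1–68 → 192 + 68 = 260 bp
Sorted largest to smallest: 260, 11 bp.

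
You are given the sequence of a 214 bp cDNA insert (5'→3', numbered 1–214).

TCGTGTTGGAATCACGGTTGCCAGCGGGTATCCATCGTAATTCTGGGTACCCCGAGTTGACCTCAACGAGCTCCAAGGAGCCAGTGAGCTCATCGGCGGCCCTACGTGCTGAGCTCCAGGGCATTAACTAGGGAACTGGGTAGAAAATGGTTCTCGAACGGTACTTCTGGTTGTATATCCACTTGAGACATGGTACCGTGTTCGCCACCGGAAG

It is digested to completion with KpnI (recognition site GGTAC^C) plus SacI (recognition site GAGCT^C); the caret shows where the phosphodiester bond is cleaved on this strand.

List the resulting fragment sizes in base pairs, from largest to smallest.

81, 50, 25, 22, 18, 18 bp

KpnI sites (GGTACC) start at positions 46, 192.
KpnI cuts after base 5 of each site (before the last base), so after positions 50, 196.
SacI sites (GAGCTC) start at positions 68, 86, 111.
SacI cuts after base 5 of each site (before the last base), so after positions 72, 90, 115.
Combined cut positions: 50, 72, 90, 115, 196.
Linear molecule, 5 cuts → 6 fragments:
  1–50 → 50 bp
  51–72 → 22 bp
  73–90 → 18 bp
  91–115 → 25 bp
  116–196 → 81 bp
  197–214 → 18 bp
Sorted largest to smallest: 81, 50, 25, 22, 18, 18 bp.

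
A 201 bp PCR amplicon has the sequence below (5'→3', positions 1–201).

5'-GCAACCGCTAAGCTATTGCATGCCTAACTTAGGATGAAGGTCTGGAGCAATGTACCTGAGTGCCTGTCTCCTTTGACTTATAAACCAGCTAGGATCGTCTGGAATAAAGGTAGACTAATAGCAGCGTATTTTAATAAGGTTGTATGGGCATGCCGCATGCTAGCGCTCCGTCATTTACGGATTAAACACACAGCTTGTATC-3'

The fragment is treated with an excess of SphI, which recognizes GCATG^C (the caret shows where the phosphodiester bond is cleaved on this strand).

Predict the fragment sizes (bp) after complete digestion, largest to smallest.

130, 42, 22, 7 bp

SphI sites (GCATGC) start at positions 18, 148, 155.
SphI cuts after base 5 of each site (before the last base), so after positions 22, 152, 159.
Linear molecule, 3 cuts → 4 fragments:
  1–22 → 22 bp
  23–152 → 130 bp
  153–159 → 7 bp
  160–201 → 42 bp
Sorted largest to smallest: 130, 42, 22, 7 bp.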